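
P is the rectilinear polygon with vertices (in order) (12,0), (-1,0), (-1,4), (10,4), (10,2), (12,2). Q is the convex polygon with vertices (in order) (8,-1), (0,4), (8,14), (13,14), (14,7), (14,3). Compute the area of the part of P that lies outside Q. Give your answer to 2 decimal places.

18.88

|P| = 48, |P∩Q| = 29.1167.
|P ∖ Q| = |P| − |P∩Q| = 48 − 29.1167 = 18.88.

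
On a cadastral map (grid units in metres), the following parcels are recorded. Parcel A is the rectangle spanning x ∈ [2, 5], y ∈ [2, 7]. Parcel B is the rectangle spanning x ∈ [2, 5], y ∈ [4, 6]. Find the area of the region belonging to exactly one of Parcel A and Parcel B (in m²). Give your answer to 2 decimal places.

|Parcel A∩Parcel B|: x∈[2,5], y∈[4,6] → 3·2 = 6.
|Parcel A △ Parcel B| = |Parcel A| + |Parcel B| − 2·|Parcel A∩Parcel B| = 15 + 6 − 12 = 9.00.

9.00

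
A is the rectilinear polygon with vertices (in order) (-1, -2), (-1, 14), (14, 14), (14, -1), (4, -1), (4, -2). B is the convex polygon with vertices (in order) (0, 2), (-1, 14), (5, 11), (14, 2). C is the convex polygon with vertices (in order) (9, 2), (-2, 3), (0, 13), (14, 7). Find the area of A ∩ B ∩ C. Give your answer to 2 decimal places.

83.72

The intersection is the polygon with vertices (11.5,4.5), (9,2), (-0.069,2.824), (-0.647,9.765), (0,13), (5.25,10.75).
By the shoelace formula its area is 83.72.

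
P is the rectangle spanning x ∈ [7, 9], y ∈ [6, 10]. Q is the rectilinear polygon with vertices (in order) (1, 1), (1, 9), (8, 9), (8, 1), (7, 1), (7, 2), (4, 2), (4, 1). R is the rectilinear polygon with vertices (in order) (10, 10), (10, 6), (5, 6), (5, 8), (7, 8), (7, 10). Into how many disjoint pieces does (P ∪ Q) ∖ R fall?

1

(P ∪ Q) ∖ R is a single connected region.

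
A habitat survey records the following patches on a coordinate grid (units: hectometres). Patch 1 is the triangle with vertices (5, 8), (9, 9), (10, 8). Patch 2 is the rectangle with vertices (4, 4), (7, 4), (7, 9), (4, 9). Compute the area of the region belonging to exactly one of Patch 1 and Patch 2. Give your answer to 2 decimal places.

|Patch 1| = 2.5, |Patch 2| = 15, |Patch 1∩Patch 2| = 0.5.
|Patch 1 △ Patch 2| = |Patch 1| + |Patch 2| − 2·|Patch 1∩Patch 2| = 2.5 + 15 − 1 = 16.50.

16.50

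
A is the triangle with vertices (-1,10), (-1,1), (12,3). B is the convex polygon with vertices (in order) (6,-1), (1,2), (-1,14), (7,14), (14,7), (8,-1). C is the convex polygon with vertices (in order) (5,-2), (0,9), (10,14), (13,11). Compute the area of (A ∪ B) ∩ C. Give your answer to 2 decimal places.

87.34

The region (A ∪ B) ∩ C is the polygon with vertices (11.857,9.143), (5.719,-0.832), (4,0.2), (0,9), (8,13).
By the shoelace formula its area is 87.34.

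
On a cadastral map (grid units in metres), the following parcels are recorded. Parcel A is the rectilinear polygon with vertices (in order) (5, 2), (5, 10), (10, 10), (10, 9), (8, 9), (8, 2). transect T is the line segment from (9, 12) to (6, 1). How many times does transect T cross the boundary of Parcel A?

The segment meets the boundary at (8,8.333), (6.273,2), (8.182,9), (8.455,10).

4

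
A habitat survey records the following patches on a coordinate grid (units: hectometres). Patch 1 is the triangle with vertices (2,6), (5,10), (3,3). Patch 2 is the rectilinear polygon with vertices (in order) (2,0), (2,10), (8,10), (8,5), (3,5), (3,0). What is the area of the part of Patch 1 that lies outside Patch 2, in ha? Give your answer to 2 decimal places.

|Patch 1| = 6.5, |Patch 1∩Patch 2| = 5.9286.
|Patch 1 ∖ Patch 2| = |Patch 1| − |Patch 1∩Patch 2| = 6.5 − 5.9286 = 0.57.

0.57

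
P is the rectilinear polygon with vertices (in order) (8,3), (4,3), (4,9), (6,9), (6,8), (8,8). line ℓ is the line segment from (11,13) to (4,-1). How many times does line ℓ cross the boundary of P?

2

The segment meets the boundary at (6,3), (8,7).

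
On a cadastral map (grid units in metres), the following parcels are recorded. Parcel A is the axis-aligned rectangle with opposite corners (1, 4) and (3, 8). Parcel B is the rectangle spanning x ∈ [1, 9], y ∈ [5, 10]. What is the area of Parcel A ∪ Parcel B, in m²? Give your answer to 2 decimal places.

By inclusion–exclusion:
Individual areas: |Parcel A| = 8, |Parcel B| = 40.
|Parcel A∩Parcel B|: x∈[1,3], y∈[5,8] → 2·3 = 6.
|Parcel A ∪ Parcel B| = 48 − 6 = 42.00.

42.00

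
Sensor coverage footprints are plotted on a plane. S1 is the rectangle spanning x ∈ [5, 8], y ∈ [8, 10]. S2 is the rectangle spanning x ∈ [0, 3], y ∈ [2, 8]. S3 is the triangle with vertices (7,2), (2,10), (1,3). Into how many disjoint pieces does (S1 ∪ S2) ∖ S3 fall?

(S1 ∪ S2) ∖ S3 splits into 2 disjoint pieces (area 6, area 9.4524).

2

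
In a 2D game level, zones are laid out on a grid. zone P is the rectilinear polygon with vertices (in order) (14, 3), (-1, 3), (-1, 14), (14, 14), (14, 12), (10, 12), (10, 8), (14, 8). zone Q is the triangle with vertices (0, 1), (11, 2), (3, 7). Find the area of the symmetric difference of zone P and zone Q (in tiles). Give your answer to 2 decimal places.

146.90

|zone P| = 149, |zone Q| = 31.5, |zone P∩zone Q| = 16.8.
|zone P △ zone Q| = |zone P| + |zone Q| − 2·|zone P∩zone Q| = 149 + 31.5 − 33.6 = 146.90.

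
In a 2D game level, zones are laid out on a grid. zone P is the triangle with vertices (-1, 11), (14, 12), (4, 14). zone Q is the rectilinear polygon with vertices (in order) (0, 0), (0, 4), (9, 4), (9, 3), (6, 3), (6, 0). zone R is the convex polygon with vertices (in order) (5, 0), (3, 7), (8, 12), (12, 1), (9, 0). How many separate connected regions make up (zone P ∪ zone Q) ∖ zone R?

2

(zone P ∪ zone Q) ∖ zone R splits into 2 disjoint pieces (area 19.8859, area 17.7143).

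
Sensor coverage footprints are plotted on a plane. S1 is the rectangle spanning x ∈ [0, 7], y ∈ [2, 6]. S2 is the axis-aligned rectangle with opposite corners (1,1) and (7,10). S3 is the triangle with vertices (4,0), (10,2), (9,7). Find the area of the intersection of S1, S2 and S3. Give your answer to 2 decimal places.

1.73

The intersection is the polygon with vertices (5.429,2), (7,4.2), (7,2).
By the shoelace formula its area is 1.73.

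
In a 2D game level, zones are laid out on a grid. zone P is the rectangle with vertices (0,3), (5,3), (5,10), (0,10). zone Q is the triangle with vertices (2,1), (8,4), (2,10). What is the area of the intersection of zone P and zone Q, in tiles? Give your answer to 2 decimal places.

The intersection is the polygon with vertices (5,3), (2,3), (2,10), (5,7).
By the shoelace formula its area is 16.50.

16.50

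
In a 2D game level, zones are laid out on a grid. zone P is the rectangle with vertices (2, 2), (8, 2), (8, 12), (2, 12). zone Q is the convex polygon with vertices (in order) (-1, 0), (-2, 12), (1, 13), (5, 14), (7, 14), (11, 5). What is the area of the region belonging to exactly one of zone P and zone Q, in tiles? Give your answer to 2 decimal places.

68.88

|zone P| = 60, |zone Q| = 121.5, |zone P∩zone Q| = 56.3111.
|zone P △ zone Q| = |zone P| + |zone Q| − 2·|zone P∩zone Q| = 60 + 121.5 − 112.6222 = 68.88.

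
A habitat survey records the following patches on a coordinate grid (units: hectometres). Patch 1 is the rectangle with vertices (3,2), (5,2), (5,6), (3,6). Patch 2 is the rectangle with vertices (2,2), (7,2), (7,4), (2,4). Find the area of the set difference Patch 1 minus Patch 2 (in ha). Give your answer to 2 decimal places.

4.00

|Patch 1∩Patch 2|: x∈[3,5], y∈[2,4] → 2·2 = 4.
|Patch 1| = 8.
|Patch 1 ∖ Patch 2| = |Patch 1| − |Patch 1∩Patch 2| = 8 − 4 = 4.00.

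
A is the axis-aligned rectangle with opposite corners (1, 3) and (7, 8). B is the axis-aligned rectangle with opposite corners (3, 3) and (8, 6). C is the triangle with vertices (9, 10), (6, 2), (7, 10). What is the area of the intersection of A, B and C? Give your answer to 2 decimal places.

1.54

The intersection is the polygon with vertices (6.125,3), (6.5,6), (7,6), (7,4.667), (6.375,3).
By the shoelace formula its area is 1.54.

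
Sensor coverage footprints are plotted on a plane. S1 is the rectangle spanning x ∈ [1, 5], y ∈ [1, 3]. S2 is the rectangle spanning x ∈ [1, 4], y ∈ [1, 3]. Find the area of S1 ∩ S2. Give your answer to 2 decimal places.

6.00

|S1∩S2|: x∈[1,4], y∈[1,3] → 3·2 = 6.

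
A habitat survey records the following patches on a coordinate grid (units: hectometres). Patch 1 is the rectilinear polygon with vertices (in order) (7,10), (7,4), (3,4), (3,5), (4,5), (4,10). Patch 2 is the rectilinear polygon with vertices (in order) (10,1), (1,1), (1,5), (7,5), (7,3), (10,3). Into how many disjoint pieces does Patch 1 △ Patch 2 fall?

2

Patch 1 △ Patch 2 splits into 2 disjoint pieces (area 15, area 26).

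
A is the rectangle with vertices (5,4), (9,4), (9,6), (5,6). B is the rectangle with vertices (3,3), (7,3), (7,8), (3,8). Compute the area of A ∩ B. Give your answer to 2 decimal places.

4.00

|A∩B|: x∈[5,7], y∈[4,6] → 2·2 = 4.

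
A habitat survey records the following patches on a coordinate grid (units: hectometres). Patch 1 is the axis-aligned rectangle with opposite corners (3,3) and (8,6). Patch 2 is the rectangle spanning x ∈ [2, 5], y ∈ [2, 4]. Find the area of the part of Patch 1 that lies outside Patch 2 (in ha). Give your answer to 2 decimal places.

|Patch 1∩Patch 2|: x∈[3,5], y∈[3,4] → 2·1 = 2.
|Patch 1| = 15.
|Patch 1 ∖ Patch 2| = |Patch 1| − |Patch 1∩Patch 2| = 15 − 2 = 13.00.

13.00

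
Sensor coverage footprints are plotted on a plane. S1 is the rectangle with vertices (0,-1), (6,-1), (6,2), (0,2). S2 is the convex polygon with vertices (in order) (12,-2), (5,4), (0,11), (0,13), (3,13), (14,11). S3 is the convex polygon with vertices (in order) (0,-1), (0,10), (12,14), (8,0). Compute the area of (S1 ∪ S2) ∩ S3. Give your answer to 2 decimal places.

80.36

|S1 ∪ S2| = 135.5.
|(S1 ∪ S2) ∩ S3| = 80.36.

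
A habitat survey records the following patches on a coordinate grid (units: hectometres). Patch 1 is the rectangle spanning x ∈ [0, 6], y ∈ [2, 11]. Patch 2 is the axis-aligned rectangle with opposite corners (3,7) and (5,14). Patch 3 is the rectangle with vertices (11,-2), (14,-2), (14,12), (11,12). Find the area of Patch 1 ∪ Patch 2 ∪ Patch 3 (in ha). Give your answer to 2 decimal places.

By inclusion–exclusion:
Individual areas: |Patch 1| = 54, |Patch 2| = 14, |Patch 3| = 42.
|Patch 1∩Patch 2|: x∈[3,5], y∈[7,11] → 2·4 = 8.
|Patch 1∩Patch 3| = 0 (no overlap).
|Patch 2∩Patch 3| = 0 (no overlap).
|Patch 1∩Patch 2∩Patch 3| = 0.
|Patch 1 ∪ Patch 2 ∪ Patch 3| = 110 − 8 + 0 = 102.00.

102.00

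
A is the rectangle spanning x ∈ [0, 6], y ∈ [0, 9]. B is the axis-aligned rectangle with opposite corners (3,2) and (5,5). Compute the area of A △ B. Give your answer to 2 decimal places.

|A∩B|: x∈[3,5], y∈[2,5] → 2·3 = 6.
|A △ B| = |A| + |B| − 2·|A∩B| = 54 + 6 − 12 = 48.00.

48.00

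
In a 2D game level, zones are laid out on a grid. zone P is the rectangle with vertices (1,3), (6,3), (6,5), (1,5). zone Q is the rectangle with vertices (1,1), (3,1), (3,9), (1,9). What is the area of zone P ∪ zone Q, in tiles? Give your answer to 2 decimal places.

By inclusion–exclusion:
Individual areas: |zone P| = 10, |zone Q| = 16.
|zone P∩zone Q|: x∈[1,3], y∈[3,5] → 2·2 = 4.
|zone P ∪ zone Q| = 26 − 4 = 22.00.

22.00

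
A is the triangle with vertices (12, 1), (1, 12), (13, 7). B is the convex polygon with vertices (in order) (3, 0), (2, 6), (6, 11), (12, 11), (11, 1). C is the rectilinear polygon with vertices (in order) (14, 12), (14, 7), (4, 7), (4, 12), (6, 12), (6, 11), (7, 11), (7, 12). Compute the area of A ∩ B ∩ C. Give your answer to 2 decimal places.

The intersection is the polygon with vertices (5.35,10.188), (11.656,7.56), (11.6,7), (6,7), (4.222,8.778).
By the shoelace formula its area is 13.02.

13.02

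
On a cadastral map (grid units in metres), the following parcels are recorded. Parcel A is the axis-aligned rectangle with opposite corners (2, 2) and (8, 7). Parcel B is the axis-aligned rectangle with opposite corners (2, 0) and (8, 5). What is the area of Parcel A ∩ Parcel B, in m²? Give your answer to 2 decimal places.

|Parcel A∩Parcel B|: x∈[2,8], y∈[2,5] → 6·3 = 18.

18.00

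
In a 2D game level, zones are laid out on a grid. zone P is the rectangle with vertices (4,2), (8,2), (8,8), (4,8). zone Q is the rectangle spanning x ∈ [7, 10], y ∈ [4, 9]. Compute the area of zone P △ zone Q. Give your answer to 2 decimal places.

31.00

|zone P∩zone Q|: x∈[7,8], y∈[4,8] → 1·4 = 4.
|zone P △ zone Q| = |zone P| + |zone Q| − 2·|zone P∩zone Q| = 24 + 15 − 8 = 31.00.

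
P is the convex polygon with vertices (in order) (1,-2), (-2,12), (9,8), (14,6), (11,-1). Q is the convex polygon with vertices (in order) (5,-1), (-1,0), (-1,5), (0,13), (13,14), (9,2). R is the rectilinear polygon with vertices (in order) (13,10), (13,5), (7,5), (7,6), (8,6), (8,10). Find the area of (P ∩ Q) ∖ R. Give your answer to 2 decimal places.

88.11

|P ∩ Q| = 96.0826.
|(P ∩ Q) ∩ R| = 7.9759.
|(P ∩ Q) ∖ R| = 96.0826 − 7.9759 = 88.11.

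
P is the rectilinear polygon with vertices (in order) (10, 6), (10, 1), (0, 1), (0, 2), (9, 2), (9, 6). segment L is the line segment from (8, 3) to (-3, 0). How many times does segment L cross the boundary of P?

2

The segment meets the boundary at (0.667,1), (4.333,2).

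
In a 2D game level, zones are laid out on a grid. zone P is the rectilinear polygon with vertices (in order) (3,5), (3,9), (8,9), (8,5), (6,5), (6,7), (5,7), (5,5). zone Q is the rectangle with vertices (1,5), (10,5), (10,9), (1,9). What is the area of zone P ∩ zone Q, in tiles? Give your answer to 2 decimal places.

The intersection is the polygon with vertices (3,9), (8,9), (8,5), (6,5), (6,7), (5,7), (5,5), (3,5).
By the shoelace formula its area is 18.00.

18.00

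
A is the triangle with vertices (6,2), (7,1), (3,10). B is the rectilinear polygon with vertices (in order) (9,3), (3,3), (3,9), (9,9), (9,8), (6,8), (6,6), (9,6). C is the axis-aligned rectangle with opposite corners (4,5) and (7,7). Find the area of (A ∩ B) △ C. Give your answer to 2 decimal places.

|A ∩ B| = 1.6667.
|(A ∩ B) ∩ C| = 0.5556.
|(A ∩ B) △ C| = 1.6667 + 6 − 1.1111 = 6.56.

6.56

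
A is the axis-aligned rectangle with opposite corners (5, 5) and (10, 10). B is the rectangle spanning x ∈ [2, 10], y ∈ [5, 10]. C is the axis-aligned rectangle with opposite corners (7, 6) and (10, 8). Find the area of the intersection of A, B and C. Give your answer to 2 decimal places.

The intersection is the polygon with vertices (10,6), (7,6), (7,8), (10,8).
By the shoelace formula its area is 6.00.

6.00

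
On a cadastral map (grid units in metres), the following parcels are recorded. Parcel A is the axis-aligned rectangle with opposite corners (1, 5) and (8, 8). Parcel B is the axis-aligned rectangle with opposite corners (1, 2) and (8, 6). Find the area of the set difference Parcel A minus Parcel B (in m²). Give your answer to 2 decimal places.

14.00

|Parcel A∩Parcel B|: x∈[1,8], y∈[5,6] → 7·1 = 7.
|Parcel A| = 21.
|Parcel A ∖ Parcel B| = |Parcel A| − |Parcel A∩Parcel B| = 21 − 7 = 14.00.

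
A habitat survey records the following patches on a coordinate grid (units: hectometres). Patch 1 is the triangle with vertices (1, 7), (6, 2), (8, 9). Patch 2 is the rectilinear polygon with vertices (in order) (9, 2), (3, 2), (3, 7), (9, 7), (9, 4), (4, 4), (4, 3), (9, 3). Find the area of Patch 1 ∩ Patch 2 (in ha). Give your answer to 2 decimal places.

12.14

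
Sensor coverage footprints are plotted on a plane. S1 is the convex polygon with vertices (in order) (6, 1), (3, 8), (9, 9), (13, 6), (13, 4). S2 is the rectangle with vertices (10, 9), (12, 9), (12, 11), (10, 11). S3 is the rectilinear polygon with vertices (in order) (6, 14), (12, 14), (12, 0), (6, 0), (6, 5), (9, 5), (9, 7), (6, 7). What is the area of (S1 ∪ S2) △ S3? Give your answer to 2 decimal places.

63.68

|S1 ∪ S2| = 54.
|(S1 ∪ S2) ∩ S3| = 34.1607.
|(S1 ∪ S2) △ S3| = 54 + 78 − 68.3214 = 63.68.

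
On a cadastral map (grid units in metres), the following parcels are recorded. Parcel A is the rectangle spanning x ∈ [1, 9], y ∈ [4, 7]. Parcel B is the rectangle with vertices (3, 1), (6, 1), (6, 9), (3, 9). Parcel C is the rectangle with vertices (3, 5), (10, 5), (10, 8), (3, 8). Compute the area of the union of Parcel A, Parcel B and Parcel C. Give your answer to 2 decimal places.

By inclusion–exclusion:
Individual areas: |Parcel A| = 24, |Parcel B| = 24, |Parcel C| = 21.
|Parcel A∩Parcel B|: x∈[3,6], y∈[4,7] → 3·3 = 9.
|Parcel A∩Parcel C|: x∈[3,9], y∈[5,7] → 6·2 = 12.
|Parcel B∩Parcel C|: x∈[3,6], y∈[5,8] → 3·3 = 9.
|Parcel A∩Parcel B∩Parcel C| = 6.
|Parcel A ∪ Parcel B ∪ Parcel C| = 69 − 30 + 6 = 45.00.

45.00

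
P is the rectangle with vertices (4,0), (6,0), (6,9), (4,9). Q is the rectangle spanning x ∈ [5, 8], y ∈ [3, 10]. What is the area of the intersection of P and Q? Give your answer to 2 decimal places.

|P∩Q|: x∈[5,6], y∈[3,9] → 1·6 = 6.

6.00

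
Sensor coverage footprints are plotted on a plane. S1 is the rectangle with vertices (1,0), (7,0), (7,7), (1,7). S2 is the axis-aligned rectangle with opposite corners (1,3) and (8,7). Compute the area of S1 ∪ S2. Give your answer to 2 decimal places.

By inclusion–exclusion:
Individual areas: |S1| = 42, |S2| = 28.
|S1∩S2|: x∈[1,7], y∈[3,7] → 6·4 = 24.
|S1 ∪ S2| = 70 − 24 = 46.00.

46.00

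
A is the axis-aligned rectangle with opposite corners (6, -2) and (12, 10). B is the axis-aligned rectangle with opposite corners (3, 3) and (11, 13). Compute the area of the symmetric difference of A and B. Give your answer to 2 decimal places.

82.00

|A∩B|: x∈[6,11], y∈[3,10] → 5·7 = 35.
|A △ B| = |A| + |B| − 2·|A∩B| = 72 + 80 − 70 = 82.00.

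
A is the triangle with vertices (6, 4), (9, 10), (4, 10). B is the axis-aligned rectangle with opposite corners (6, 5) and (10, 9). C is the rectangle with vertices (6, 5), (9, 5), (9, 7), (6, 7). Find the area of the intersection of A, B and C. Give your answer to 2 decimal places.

2.00

The intersection is the polygon with vertices (6,5), (6,7), (7.5,7), (6.5,5).
By the shoelace formula its area is 2.00.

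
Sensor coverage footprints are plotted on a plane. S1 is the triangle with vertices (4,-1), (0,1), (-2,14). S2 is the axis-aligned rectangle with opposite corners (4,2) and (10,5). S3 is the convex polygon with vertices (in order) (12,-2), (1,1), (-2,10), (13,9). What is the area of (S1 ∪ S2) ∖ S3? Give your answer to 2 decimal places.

7.29

|S1 ∪ S2| = 42.
|(S1 ∪ S2) ∩ S3| = 34.711.
|(S1 ∪ S2) ∖ S3| = 42 − 34.711 = 7.29.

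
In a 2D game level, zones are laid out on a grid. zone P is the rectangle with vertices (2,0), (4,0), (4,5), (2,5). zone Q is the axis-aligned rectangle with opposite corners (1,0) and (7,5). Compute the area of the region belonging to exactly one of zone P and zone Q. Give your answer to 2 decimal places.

20.00

|zone P∩zone Q|: x∈[2,4], y∈[0,5] → 2·5 = 10.
|zone P △ zone Q| = |zone P| + |zone Q| − 2·|zone P∩zone Q| = 10 + 30 − 20 = 20.00.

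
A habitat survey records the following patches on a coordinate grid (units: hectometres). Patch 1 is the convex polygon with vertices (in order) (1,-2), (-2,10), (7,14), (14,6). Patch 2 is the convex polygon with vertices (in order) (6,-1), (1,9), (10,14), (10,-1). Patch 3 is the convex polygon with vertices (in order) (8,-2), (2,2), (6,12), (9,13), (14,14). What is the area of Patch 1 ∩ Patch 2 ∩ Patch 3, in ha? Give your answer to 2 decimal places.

56.68

The intersection is the polygon with vertices (10,3.538), (5.206,0.588), (3.111,4.778), (5.886,11.714), (7,12.333), (8.129,12.71), (10,10.571).
By the shoelace formula its area is 56.68.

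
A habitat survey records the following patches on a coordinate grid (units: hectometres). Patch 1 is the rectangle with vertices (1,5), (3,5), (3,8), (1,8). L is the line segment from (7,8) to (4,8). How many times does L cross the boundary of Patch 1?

The segment lies entirely outside Patch 1 and never meets its boundary.

0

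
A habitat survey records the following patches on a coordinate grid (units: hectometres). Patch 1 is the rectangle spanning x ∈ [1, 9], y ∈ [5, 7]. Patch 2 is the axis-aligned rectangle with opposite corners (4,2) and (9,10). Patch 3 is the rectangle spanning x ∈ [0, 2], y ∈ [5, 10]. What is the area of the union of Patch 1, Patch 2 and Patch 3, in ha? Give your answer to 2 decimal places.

By inclusion–exclusion:
Individual areas: |Patch 1| = 16, |Patch 2| = 40, |Patch 3| = 10.
|Patch 1∩Patch 2|: x∈[4,9], y∈[5,7] → 5·2 = 10.
|Patch 1∩Patch 3|: x∈[1,2], y∈[5,7] → 1·2 = 2.
|Patch 2∩Patch 3| = 0 (no overlap).
|Patch 1∩Patch 2∩Patch 3| = 0.
|Patch 1 ∪ Patch 2 ∪ Patch 3| = 66 − 12 + 0 = 54.00.

54.00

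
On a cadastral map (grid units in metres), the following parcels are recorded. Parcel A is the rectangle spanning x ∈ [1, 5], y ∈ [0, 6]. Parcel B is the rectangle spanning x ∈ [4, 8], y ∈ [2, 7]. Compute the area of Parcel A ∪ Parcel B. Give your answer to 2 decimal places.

40.00

By inclusion–exclusion:
Individual areas: |Parcel A| = 24, |Parcel B| = 20.
|Parcel A∩Parcel B|: x∈[4,5], y∈[2,6] → 1·4 = 4.
|Parcel A ∪ Parcel B| = 44 − 4 = 40.00.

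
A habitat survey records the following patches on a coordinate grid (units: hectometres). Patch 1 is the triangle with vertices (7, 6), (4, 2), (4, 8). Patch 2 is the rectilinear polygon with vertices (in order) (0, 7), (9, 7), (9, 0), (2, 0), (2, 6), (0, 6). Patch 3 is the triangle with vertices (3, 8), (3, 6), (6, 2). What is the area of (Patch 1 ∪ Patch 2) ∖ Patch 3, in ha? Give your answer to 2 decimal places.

|Patch 1 ∪ Patch 2| = 51.75.
|(Patch 1 ∪ Patch 2) ∩ Patch 3| = 2.75.
|(Patch 1 ∪ Patch 2) ∖ Patch 3| = 51.75 − 2.75 = 49.00.

49.00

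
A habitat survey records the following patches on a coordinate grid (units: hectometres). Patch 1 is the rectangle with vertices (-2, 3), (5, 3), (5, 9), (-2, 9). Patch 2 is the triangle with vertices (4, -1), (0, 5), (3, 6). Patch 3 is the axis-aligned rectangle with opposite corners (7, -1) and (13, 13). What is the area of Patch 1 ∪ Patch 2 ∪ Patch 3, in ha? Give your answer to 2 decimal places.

By inclusion–exclusion:
Individual areas: |Patch 1| = 42, |Patch 2| = 11, |Patch 3| = 84.
|Patch 1∩Patch 2| = 6.8095.
|Patch 1∩Patch 3| = 0 (no overlap).
|Patch 2∩Patch 3| = 0.
|Patch 1∩Patch 2∩Patch 3| = 0.
|Patch 1 ∪ Patch 2 ∪ Patch 3| = 137 − 6.8095 + 0 = 130.19.

130.19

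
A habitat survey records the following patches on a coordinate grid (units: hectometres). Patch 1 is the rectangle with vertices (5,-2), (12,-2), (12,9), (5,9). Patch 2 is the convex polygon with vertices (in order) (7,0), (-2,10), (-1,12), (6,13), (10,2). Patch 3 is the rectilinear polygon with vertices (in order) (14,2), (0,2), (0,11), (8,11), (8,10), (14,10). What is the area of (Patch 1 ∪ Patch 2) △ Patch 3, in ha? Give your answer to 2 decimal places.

80.27

|Patch 1 ∪ Patch 2| = 126.6313.
|(Patch 1 ∪ Patch 2) ∩ Patch 3| = 83.1818.
|(Patch 1 ∪ Patch 2) △ Patch 3| = 126.6313 + 120 − 166.3636 = 80.27.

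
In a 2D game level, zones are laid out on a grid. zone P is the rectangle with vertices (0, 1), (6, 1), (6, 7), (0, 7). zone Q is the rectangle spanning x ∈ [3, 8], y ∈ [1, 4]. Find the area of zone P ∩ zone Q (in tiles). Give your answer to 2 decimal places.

|zone P∩zone Q|: x∈[3,6], y∈[1,4] → 3·3 = 9.

9.00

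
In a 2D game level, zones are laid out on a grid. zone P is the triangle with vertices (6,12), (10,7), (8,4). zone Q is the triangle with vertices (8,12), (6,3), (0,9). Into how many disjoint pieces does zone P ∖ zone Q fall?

zone P ∖ zone Q splits into 2 disjoint pieces (area 0.1088, area 8.7212).

2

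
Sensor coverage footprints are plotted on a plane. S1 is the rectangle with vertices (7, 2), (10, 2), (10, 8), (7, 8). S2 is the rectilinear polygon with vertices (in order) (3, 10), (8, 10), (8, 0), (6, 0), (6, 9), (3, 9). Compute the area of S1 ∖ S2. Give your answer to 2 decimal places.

12.00

|S1| = 18, |S1∩S2| = 6.
|S1 ∖ S2| = |S1| − |S1∩S2| = 18 − 6 = 12.00.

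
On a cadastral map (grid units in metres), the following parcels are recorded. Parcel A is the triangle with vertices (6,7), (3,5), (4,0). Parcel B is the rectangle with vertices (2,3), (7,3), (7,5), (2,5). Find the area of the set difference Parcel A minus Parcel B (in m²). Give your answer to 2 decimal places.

|Parcel A| = 8.5, |Parcel A∩Parcel B| = 3.8857.
|Parcel A ∖ Parcel B| = |Parcel A| − |Parcel A∩Parcel B| = 8.5 − 3.8857 = 4.61.

4.61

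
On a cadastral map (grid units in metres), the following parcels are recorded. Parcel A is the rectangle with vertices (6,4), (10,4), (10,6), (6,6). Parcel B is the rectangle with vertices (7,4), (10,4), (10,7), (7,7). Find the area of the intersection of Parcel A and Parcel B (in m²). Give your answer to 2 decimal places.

|Parcel A∩Parcel B|: x∈[7,10], y∈[4,6] → 3·2 = 6.

6.00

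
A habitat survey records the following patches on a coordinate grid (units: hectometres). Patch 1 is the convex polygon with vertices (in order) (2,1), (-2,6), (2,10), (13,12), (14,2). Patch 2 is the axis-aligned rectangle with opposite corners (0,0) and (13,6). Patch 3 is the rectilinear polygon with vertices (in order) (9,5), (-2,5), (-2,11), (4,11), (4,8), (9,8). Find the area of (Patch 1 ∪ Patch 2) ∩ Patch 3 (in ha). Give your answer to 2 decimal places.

36.96

The region (Patch 1 ∪ Patch 2) ∩ Patch 3 is the polygon with vertices (2,10), (4,10.364), (4,8), (9,8), (9,5), (-1.2,5), (-2,6).
By the shoelace formula its area is 36.96.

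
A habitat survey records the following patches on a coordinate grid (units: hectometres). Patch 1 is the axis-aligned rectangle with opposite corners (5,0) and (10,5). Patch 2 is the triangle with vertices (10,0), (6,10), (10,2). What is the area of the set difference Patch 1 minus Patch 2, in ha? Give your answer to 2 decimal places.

|Patch 1| = 25, |Patch 1∩Patch 2| = 2.75.
|Patch 1 ∖ Patch 2| = |Patch 1| − |Patch 1∩Patch 2| = 25 − 2.75 = 22.25.

22.25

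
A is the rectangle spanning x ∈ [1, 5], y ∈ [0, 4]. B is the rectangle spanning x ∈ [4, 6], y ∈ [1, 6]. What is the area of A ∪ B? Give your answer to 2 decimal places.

23.00

By inclusion–exclusion:
Individual areas: |A| = 16, |B| = 10.
|A∩B|: x∈[4,5], y∈[1,4] → 1·3 = 3.
|A ∪ B| = 26 − 3 = 23.00.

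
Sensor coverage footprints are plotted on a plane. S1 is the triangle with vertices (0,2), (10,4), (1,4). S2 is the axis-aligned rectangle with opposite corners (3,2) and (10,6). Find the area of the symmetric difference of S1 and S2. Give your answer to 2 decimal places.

27.20

|S1| = 9, |S2| = 28, |S1∩S2| = 4.9.
|S1 △ S2| = |S1| + |S2| − 2·|S1∩S2| = 9 + 28 − 9.8 = 27.20.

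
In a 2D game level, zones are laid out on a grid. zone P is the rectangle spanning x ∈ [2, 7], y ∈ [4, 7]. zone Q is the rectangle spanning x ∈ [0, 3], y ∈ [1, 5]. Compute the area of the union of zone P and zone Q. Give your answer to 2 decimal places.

By inclusion–exclusion:
Individual areas: |zone P| = 15, |zone Q| = 12.
|zone P∩zone Q|: x∈[2,3], y∈[4,5] → 1·1 = 1.
|zone P ∪ zone Q| = 27 − 1 = 26.00.

26.00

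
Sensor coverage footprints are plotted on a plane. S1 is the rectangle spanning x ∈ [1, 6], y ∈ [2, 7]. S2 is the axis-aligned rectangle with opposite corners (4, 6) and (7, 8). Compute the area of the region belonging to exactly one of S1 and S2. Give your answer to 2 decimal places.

|S1∩S2|: x∈[4,6], y∈[6,7] → 2·1 = 2.
|S1 △ S2| = |S1| + |S2| − 2·|S1∩S2| = 25 + 6 − 4 = 27.00.

27.00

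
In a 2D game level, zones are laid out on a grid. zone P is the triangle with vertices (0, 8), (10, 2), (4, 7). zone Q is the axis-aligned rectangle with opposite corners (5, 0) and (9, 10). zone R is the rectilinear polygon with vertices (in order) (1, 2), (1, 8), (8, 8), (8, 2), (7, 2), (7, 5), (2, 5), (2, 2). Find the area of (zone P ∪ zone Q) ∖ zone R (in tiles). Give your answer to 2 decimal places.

28.29

|zone P ∪ zone Q| = 44.2.
|(zone P ∪ zone Q) ∩ zone R| = 15.9083.
|(zone P ∪ zone Q) ∖ zone R| = 44.2 − 15.9083 = 28.29.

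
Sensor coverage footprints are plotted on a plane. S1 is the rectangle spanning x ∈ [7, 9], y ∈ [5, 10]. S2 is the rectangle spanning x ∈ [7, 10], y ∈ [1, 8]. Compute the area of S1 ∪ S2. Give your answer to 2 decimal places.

By inclusion–exclusion:
Individual areas: |S1| = 10, |S2| = 21.
|S1∩S2|: x∈[7,9], y∈[5,8] → 2·3 = 6.
|S1 ∪ S2| = 31 − 6 = 25.00.

25.00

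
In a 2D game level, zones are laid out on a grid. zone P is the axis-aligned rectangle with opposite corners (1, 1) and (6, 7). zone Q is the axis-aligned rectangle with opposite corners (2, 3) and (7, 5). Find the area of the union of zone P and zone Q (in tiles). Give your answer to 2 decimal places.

By inclusion–exclusion:
Individual areas: |zone P| = 30, |zone Q| = 10.
|zone P∩zone Q|: x∈[2,6], y∈[3,5] → 4·2 = 8.
|zone P ∪ zone Q| = 40 − 8 = 32.00.

32.00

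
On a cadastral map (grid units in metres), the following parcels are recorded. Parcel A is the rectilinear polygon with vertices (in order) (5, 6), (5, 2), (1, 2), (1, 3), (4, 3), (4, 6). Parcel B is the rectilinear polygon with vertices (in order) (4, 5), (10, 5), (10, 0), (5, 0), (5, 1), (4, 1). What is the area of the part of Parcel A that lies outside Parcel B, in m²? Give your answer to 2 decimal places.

|Parcel A| = 7, |Parcel A∩Parcel B| = 3.
|Parcel A ∖ Parcel B| = |Parcel A| − |Parcel A∩Parcel B| = 7 − 3 = 4.00.

4.00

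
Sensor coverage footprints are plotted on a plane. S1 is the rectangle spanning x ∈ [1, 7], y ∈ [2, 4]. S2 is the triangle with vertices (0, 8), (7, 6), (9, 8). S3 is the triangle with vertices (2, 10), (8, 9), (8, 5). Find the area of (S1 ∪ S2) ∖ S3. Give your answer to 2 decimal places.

|S1 ∪ S2| = 21.
|(S1 ∪ S2) ∩ S3| = 4.2913.
|(S1 ∪ S2) ∖ S3| = 21 − 4.2913 = 16.71.

16.71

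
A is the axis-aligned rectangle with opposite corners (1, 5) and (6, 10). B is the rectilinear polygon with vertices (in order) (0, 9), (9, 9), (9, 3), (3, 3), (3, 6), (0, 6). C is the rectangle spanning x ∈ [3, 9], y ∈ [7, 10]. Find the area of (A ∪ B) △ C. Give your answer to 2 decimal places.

40.00

|A ∪ B| = 52.
|(A ∪ B) ∩ C| = 15.
|(A ∪ B) △ C| = 52 + 18 − 30 = 40.00.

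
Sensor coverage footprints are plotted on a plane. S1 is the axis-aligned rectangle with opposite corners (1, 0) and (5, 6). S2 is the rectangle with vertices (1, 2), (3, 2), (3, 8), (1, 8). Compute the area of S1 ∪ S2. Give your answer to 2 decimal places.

28.00

By inclusion–exclusion:
Individual areas: |S1| = 24, |S2| = 12.
|S1∩S2|: x∈[1,3], y∈[2,6] → 2·4 = 8.
|S1 ∪ S2| = 36 − 8 = 28.00.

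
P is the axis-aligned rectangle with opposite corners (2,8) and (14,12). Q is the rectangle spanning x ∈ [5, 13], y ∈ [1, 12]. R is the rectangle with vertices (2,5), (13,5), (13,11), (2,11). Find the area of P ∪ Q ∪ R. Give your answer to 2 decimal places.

By inclusion–exclusion:
Individual areas: |P| = 48, |Q| = 88, |R| = 66.
|P∩Q|: x∈[5,13], y∈[8,12] → 8·4 = 32.
|P∩R|: x∈[2,13], y∈[8,11] → 11·3 = 33.
|Q∩R|: x∈[5,13], y∈[5,11] → 8·6 = 48.
|P∩Q∩R| = 24.
|P ∪ Q ∪ R| = 202 − 113 + 24 = 113.00.

113.00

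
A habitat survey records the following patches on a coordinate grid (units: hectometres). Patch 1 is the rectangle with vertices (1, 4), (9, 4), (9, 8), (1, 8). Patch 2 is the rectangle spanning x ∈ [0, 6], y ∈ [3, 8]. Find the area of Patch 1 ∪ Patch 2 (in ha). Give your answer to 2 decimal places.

42.00

By inclusion–exclusion:
Individual areas: |Patch 1| = 32, |Patch 2| = 30.
|Patch 1∩Patch 2|: x∈[1,6], y∈[4,8] → 5·4 = 20.
|Patch 1 ∪ Patch 2| = 62 − 20 = 42.00.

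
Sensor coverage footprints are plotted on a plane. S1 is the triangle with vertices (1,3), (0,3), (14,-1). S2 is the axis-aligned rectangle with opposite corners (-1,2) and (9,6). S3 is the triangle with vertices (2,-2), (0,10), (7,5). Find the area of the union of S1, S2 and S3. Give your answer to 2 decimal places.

57.87

By inclusion–exclusion:
Individual areas: |S1| = 2, |S2| = 40, |S3| = 37.
|S1∩S2| = 0.875.
|S1∩S3| = 0.8474.
|S2∩S3| = 20.0857.
|S1∩S2∩S3| = 0.6753.
|S1 ∪ S2 ∪ S3| = 79 − 21.8081 + 0.6753 = 57.87.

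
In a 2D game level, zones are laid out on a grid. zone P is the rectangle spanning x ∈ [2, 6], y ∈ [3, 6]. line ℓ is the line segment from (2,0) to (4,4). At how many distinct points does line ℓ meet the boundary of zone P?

The segment meets the boundary at (3.5,3).

1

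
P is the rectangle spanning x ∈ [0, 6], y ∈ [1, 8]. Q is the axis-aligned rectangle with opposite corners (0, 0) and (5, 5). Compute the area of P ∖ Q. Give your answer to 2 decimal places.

|P∩Q|: x∈[0,5], y∈[1,5] → 5·4 = 20.
|P| = 42.
|P ∖ Q| = |P| − |P∩Q| = 42 − 20 = 22.00.

22.00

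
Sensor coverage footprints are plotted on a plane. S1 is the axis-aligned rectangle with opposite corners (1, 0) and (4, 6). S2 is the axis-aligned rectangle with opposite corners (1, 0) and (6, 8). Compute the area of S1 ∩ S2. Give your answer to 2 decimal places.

|S1∩S2|: x∈[1,4], y∈[0,6] → 3·6 = 18.

18.00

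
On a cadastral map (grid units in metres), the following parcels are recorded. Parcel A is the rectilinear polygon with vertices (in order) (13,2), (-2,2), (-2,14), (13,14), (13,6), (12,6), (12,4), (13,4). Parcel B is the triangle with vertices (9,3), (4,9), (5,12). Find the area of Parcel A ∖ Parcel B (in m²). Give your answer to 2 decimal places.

167.50

|Parcel A| = 178, |Parcel A∩Parcel B| = 10.5.
|Parcel A ∖ Parcel B| = |Parcel A| − |Parcel A∩Parcel B| = 178 − 10.5 = 167.50.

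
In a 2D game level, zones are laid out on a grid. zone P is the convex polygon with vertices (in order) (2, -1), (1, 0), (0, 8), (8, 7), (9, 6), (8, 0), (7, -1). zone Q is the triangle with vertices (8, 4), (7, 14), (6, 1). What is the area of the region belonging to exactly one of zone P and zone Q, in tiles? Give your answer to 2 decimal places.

|zone P| = 65.5, |zone Q| = 11.5, |zone P∩zone Q| = 7.3062.
|zone P △ zone Q| = |zone P| + |zone Q| − 2·|zone P∩zone Q| = 65.5 + 11.5 − 14.6124 = 62.39.

62.39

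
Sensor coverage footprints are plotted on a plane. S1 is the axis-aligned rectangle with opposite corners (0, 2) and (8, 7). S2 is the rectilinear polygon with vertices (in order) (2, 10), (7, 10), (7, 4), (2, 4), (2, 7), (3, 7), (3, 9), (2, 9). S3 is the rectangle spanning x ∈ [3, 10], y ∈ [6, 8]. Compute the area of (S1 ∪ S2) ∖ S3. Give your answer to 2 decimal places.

|S1 ∪ S2| = 53.
|(S1 ∪ S2) ∩ S3| = 9.
|(S1 ∪ S2) ∖ S3| = 53 − 9 = 44.00.

44.00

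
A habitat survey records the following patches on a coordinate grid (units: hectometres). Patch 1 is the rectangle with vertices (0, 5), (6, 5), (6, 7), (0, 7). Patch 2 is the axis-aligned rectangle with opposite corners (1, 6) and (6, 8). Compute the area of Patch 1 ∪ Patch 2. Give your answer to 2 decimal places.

By inclusion–exclusion:
Individual areas: |Patch 1| = 12, |Patch 2| = 10.
|Patch 1∩Patch 2|: x∈[1,6], y∈[6,7] → 5·1 = 5.
|Patch 1 ∪ Patch 2| = 22 − 5 = 17.00.

17.00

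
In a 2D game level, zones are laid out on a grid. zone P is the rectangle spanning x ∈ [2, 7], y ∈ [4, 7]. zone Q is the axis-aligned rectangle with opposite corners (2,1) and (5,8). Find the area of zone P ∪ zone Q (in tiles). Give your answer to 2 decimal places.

By inclusion–exclusion:
Individual areas: |zone P| = 15, |zone Q| = 21.
|zone P∩zone Q|: x∈[2,5], y∈[4,7] → 3·3 = 9.
|zone P ∪ zone Q| = 36 − 9 = 27.00.

27.00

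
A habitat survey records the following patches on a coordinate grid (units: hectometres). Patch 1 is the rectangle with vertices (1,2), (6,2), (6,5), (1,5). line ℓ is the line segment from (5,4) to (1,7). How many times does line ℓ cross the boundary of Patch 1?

1

The segment meets the boundary at (3.667,5).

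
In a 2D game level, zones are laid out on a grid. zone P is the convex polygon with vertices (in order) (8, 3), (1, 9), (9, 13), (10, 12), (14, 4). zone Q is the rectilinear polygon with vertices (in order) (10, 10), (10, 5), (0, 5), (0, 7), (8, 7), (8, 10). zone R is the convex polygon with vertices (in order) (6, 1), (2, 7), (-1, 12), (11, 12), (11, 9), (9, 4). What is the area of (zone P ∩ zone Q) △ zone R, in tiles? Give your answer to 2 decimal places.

|zone P ∩ zone Q| = 17.
|(zone P ∩ zone Q) ∩ zone R| = 16.55.
|(zone P ∩ zone Q) △ zone R| = 17 + 79 − 33.1 = 62.90.

62.90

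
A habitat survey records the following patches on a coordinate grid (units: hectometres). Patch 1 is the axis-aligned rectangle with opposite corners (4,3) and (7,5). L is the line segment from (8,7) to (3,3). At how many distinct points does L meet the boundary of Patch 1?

2

The segment meets the boundary at (4,3.8), (5.5,5).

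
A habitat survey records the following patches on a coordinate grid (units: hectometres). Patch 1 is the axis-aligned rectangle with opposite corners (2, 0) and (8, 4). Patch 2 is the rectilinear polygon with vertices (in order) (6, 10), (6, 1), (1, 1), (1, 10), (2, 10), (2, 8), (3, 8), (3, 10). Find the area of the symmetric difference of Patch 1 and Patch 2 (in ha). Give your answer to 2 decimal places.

|Patch 1| = 24, |Patch 2| = 43, |Patch 1∩Patch 2| = 12.
|Patch 1 △ Patch 2| = |Patch 1| + |Patch 2| − 2·|Patch 1∩Patch 2| = 24 + 43 − 24 = 43.00.

43.00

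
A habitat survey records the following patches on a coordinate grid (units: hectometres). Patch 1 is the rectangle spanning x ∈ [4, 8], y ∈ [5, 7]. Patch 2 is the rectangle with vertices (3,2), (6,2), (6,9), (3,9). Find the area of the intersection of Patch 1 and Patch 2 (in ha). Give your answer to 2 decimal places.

4.00

|Patch 1∩Patch 2|: x∈[4,6], y∈[5,7] → 2·2 = 4.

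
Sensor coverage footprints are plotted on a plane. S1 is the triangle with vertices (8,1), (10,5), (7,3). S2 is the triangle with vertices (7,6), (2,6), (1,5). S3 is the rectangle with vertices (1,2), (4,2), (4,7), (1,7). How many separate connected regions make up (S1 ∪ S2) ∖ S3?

2

(S1 ∪ S2) ∖ S3 splits into 2 disjoint pieces (area 4, area 0.75).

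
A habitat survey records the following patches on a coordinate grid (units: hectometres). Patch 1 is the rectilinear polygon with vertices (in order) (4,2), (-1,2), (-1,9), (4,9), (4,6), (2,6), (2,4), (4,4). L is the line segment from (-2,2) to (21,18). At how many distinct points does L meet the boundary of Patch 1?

The segment meets the boundary at (4,6.174), (3.75,6), (-1,2.696), (2,4.783).

4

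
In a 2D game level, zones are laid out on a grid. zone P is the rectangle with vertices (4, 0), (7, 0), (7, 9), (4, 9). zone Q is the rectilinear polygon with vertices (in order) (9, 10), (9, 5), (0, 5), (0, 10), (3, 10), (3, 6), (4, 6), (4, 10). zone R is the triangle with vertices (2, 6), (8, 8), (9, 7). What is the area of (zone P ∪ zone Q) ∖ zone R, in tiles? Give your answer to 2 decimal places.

|zone P ∪ zone Q| = 56.
|(zone P ∪ zone Q) ∩ zone R| = 3.7143.
|(zone P ∪ zone Q) ∖ zone R| = 56 − 3.7143 = 52.29.

52.29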